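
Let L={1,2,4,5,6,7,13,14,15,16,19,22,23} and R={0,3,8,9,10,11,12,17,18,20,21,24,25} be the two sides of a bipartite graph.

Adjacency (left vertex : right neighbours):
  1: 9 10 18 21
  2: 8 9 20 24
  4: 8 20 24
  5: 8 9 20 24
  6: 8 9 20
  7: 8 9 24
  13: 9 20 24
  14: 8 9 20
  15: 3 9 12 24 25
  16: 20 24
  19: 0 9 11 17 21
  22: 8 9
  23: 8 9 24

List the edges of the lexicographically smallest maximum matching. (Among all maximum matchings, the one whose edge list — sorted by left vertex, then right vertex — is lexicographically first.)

Lex-smallest maximum matching: {(1,10), (2,8), (4,20), (5,9), (7,24), (15,3), (19,0)}

|M| = 7 (so the lex-smallest maximum matching has 7 edges)
process left vertices in ascending order; for each, take the smallest-labelled available neighbour that still permits 7 edges overall, or leave it unmatched if none does
lex-smallest matching: {1-10, 2-8, 4-20, 5-9, 7-24, 15-3, 19-0}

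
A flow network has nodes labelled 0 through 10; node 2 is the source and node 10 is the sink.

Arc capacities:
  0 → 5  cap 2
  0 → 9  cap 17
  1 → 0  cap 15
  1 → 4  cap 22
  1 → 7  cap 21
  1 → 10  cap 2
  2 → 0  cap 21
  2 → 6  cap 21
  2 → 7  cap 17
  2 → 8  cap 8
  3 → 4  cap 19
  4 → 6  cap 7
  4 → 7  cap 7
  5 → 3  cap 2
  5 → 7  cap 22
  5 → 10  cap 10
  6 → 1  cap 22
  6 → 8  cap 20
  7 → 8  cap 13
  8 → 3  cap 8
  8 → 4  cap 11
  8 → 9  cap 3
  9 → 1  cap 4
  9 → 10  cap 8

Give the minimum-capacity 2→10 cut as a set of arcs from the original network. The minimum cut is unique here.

augment #1: 2→0→5→10 push 2
augment #2: 2→0→9→10 push 8
augment #3: 2→6→1→10 push 2
max flow = 12; residual-reachable set from 2 gives S-side
cut edges (S→T): {(0,5), (1,10), (9,10)} total cap 12

Min-cut arcs: {(0,5), (1,10), (9,10)} (total capacity 12)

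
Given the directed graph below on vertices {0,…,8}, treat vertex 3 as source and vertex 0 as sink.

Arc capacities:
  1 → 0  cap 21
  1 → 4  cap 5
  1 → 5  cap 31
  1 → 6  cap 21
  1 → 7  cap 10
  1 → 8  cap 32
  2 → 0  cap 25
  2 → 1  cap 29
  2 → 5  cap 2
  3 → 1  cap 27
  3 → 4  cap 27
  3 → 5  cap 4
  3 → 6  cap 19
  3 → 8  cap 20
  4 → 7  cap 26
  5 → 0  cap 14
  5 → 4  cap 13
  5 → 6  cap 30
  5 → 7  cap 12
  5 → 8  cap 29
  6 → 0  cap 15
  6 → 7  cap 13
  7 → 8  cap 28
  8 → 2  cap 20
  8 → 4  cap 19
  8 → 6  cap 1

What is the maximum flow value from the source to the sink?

Maximum flow value: 66

augment #1: 3→1→0 bottleneck 21, total now 21
augment #2: 3→5→0 bottleneck 4, total now 25
augment #3: 3→6→0 bottleneck 15, total now 40
augment #4: 3→1→5→0 bottleneck 6, total now 46
augment #5: 3→8→2→0 bottleneck 20, total now 66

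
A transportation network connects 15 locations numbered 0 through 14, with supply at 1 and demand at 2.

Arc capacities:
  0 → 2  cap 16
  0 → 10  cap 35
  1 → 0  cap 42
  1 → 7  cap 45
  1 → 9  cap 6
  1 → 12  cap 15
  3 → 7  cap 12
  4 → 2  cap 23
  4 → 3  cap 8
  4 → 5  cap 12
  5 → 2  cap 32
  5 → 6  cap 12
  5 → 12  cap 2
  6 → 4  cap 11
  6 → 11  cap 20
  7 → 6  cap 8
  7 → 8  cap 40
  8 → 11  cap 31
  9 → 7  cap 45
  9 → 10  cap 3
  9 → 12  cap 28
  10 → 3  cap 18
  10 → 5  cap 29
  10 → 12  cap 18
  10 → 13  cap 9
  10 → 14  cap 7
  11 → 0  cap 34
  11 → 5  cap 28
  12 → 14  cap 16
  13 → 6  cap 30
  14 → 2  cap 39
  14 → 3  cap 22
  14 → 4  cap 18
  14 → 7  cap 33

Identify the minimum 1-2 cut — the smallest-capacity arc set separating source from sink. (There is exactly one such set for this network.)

Min-cut arcs: {(0,2), (5,2), (6,4), (10,14), (12,14)} (total capacity 82)

augment #1: 1→0→2 push 16
augment #2: 1→12→14→2 push 15
augment #3: 1→0→10→5→2 push 26
augment #4: 1→7→6→4→2 push 8
augment #5: 1→9→10→5→2 push 3
augment #6: 1→9→12→14→2 push 1
augment #7: 1→7→8→11→5→2 push 3
augment #8: 1→7→8→11→0→10→14→2 push 7
augment #9: 1→7→8→11→5→6→4→2 push 3
max flow = 82; residual-reachable set from 1 gives S-side
cut edges (S→T): {(0,2), (5,2), (6,4), (10,14), (12,14)} total cap 82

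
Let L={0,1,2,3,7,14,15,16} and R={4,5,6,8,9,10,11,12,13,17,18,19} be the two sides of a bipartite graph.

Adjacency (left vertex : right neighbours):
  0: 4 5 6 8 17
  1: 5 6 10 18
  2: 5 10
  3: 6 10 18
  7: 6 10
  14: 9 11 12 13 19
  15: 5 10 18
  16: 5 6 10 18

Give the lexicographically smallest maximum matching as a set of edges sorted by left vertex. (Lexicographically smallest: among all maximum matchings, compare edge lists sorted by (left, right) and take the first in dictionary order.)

Lex-smallest maximum matching: {(0,4), (1,5), (2,10), (3,6), (14,9), (15,18)}

|M| = 6 (so the lex-smallest maximum matching has 6 edges)
process left vertices in ascending order; for each, take the smallest-labelled available neighbour that still permits 6 edges overall, or leave it unmatched if none does
lex-smallest matching: {0-4, 1-5, 2-10, 3-6, 14-9, 15-18}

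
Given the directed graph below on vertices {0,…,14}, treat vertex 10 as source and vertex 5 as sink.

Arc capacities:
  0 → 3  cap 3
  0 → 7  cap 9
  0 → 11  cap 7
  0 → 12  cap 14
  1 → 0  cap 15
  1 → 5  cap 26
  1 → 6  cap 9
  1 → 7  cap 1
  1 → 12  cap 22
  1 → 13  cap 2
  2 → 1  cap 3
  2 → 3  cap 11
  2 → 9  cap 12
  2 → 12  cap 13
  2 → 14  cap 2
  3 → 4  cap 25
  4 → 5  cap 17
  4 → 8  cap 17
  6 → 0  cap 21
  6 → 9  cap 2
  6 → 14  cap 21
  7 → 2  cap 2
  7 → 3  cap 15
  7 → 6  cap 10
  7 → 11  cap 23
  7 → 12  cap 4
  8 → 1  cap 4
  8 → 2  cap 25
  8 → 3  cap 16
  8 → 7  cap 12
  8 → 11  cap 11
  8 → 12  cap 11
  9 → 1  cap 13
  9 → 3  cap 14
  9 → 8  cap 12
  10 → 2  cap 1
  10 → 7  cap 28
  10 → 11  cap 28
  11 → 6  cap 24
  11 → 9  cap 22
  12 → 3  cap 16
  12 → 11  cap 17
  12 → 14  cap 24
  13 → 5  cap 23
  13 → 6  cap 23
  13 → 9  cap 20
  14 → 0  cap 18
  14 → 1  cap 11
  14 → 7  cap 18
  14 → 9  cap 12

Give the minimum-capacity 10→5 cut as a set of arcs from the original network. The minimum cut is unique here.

augment #1: 10→2→1→5 push 1
augment #2: 10→7→2→1→5 push 2
augment #3: 10→7→3→4→5 push 15
augment #4: 10→11→9→1→5 push 13
augment #5: 10→7→6→14→1→5 push 10
augment #6: 10→7→12→3→4→5 push 1
augment #7: 10→11→9→3→4→5 push 1
augment #8: 10→11→6→14→1→13→5 push 1
augment #9: 10→11→9→8→1→13→5 push 1
max flow = 45; residual-reachable set from 10 gives S-side
cut edges (S→T): {(1,5), (1,13), (4,5)} total cap 45

Min-cut arcs: {(1,5), (1,13), (4,5)} (total capacity 45)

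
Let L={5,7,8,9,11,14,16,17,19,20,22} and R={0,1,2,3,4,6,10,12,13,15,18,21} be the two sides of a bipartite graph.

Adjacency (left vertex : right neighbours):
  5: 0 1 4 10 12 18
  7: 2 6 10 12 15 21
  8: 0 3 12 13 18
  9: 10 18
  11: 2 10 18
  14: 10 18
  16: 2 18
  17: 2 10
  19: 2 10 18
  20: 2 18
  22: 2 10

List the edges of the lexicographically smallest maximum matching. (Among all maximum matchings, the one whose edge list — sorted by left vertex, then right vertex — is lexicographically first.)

Lex-smallest maximum matching: {(5,0), (7,6), (8,3), (9,10), (11,2), (14,18)}

|M| = 6 (so the lex-smallest maximum matching has 6 edges)
process left vertices in ascending order; for each, take the smallest-labelled available neighbour that still permits 6 edges overall, or leave it unmatched if none does
lex-smallest matching: {5-0, 7-6, 8-3, 9-10, 11-2, 14-18}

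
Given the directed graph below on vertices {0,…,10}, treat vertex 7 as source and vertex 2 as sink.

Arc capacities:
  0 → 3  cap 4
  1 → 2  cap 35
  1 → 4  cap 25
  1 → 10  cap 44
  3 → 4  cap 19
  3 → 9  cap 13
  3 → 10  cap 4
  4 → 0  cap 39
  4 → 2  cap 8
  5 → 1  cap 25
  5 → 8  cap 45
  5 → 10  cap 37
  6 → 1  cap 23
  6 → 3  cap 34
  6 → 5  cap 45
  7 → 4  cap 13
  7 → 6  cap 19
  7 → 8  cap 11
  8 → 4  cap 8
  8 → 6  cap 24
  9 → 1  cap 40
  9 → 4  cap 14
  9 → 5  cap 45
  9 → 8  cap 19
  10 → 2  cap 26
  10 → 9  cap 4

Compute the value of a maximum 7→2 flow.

augment #1: 7→4→2 bottleneck 8, total now 8
augment #2: 7→6→1→2 bottleneck 19, total now 27
augment #3: 7→8→6→1→2 bottleneck 4, total now 31
augment #4: 7→4→0→3→10→2 bottleneck 4, total now 35
augment #5: 7→8→6→5→1→2 bottleneck 7, total now 42

Maximum flow value: 42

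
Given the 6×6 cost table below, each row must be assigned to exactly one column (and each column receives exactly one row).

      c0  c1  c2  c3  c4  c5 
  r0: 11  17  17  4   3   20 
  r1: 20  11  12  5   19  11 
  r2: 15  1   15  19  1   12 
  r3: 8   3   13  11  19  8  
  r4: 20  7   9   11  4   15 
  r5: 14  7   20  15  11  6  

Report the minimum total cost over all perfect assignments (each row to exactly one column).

Minimum assignment cost: 32

optimal assignment: row0→col4 (cost 3), row1→col3 (cost 5), row2→col1 (cost 1), row3→col0 (cost 8), row4→col2 (cost 9), row5→col5 (cost 6)
total = 3 + 5 + 1 + 8 + 9 + 6 = 32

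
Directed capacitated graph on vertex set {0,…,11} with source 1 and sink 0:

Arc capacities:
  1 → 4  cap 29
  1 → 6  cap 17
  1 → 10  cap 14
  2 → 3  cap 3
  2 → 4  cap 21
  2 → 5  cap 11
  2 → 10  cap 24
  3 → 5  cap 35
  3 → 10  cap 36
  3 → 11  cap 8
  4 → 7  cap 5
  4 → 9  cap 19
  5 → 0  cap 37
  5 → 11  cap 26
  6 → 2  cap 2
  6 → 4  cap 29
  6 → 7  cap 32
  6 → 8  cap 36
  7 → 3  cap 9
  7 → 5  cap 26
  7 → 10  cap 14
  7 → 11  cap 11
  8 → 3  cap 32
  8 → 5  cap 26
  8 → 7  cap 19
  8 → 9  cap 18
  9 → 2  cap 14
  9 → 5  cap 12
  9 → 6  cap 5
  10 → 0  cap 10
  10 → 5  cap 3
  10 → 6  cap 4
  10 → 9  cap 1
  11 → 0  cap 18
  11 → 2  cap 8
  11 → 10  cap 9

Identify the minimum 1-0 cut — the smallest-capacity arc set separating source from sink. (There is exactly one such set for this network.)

Min-cut arcs: {(1,6), (1,10), (4,7), (4,9)} (total capacity 55)

augment #1: 1→10→0 push 10
augment #2: 1→10→5→0 push 3
augment #3: 1→4→7→5→0 push 5
augment #4: 1→4→9→5→0 push 12
augment #5: 1→6→2→5→0 push 2
augment #6: 1→6→7→5→0 push 15
augment #7: 1→10→6→7→11→0 push 1
augment #8: 1→4→9→2→3→11→0 push 3
augment #9: 1→4→9→2→5→11→0 push 4
max flow = 55; residual-reachable set from 1 gives S-side
cut edges (S→T): {(1,6), (1,10), (4,7), (4,9)} total cap 55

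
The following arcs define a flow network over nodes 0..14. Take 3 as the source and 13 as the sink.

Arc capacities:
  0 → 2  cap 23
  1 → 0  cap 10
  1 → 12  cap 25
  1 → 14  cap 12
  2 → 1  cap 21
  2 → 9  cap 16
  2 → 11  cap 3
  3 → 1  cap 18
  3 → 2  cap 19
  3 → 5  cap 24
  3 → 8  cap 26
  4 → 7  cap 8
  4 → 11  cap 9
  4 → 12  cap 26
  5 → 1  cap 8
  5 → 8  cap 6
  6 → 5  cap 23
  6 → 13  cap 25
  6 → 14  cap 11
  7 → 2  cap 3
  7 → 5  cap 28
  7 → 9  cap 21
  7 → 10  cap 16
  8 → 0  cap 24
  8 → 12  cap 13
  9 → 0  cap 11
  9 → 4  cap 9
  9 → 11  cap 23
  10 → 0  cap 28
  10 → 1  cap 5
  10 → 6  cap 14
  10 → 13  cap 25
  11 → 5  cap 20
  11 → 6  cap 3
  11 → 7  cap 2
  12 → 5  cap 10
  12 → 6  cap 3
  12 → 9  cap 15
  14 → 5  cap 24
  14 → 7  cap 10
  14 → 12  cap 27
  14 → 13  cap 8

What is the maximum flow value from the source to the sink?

augment #1: 3→1→14→13 bottleneck 8, total now 8
augment #2: 3→1→12→6→13 bottleneck 3, total now 11
augment #3: 3→2→11→6→13 bottleneck 3, total now 14
augment #4: 3→1→14→7→10→13 bottleneck 4, total now 18
augment #5: 3→2→9→4→7→10→13 bottleneck 8, total now 26
augment #6: 3→2→9→11→7→10→13 bottleneck 2, total now 28

Maximum flow value: 28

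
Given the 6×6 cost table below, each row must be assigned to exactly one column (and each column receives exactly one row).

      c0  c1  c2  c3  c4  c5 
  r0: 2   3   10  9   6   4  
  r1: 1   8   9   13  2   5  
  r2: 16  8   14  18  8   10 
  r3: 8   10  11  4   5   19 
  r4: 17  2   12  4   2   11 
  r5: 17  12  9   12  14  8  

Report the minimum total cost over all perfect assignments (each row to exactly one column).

one of 2 optimal assignments: row0→col5 (cost 4), row1→col0 (cost 1), row2→col1 (cost 8), row3→col3 (cost 4), row4→col4 (cost 2), row5→col2 (cost 9)
total = 4 + 1 + 8 + 4 + 2 + 9 = 28

Minimum assignment cost: 28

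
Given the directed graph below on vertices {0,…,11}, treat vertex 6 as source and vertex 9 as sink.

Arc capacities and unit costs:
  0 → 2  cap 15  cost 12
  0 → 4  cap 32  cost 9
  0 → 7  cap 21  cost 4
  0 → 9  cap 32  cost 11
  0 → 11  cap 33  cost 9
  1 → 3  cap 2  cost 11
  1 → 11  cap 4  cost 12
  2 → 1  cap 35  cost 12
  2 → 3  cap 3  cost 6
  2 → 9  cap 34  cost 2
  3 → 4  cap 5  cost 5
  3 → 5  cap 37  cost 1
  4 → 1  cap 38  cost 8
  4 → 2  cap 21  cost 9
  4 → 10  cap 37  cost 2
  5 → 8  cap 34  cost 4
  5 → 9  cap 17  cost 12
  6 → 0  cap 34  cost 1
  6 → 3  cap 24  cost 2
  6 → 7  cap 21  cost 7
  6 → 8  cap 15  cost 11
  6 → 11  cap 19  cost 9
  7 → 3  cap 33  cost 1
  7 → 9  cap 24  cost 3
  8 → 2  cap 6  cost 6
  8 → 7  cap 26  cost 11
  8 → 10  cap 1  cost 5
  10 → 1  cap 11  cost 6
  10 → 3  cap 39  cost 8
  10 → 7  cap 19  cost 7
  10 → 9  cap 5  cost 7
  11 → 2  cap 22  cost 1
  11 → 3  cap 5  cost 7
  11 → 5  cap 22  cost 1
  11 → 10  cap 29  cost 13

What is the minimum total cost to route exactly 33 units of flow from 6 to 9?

shortest-cost path #1: 6→0→7→9 push 21 @ unit cost 8 (adds 168)
shortest-cost path #2: 6→7→9 push 3 @ unit cost 10 (adds 30)
shortest-cost path #3: 6→0→9 push 9 @ unit cost 12 (adds 108)
total cost = 306

Minimum cost for 33 units: 306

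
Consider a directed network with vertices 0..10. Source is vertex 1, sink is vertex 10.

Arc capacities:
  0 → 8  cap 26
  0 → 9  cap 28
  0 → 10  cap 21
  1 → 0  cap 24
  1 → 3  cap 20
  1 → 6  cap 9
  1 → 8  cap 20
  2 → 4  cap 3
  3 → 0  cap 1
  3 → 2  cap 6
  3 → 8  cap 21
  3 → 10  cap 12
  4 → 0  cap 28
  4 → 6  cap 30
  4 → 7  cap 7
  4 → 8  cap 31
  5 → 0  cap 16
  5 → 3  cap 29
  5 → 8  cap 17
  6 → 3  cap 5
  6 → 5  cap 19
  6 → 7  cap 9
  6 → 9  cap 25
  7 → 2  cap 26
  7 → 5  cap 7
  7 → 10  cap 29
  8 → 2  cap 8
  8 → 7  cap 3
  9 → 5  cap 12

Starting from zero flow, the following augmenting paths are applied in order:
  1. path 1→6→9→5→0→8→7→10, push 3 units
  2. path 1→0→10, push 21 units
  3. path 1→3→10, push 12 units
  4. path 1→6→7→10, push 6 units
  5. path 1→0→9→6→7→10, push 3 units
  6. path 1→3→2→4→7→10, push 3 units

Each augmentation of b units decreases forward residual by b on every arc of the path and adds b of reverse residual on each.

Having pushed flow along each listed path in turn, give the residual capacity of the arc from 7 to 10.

Residual capacity of (7,10): 14

after path 1 (1→6→9→5→0→8→7→10, push 3): res(7,10)=26
after path 2 (1→0→10, push 21): res(7,10)=26
after path 3 (1→3→10, push 12): res(7,10)=26
after path 4 (1→6→7→10, push 6): res(7,10)=20
after path 5 (1→0→9→6→7→10, push 3): res(7,10)=17
after path 6 (1→3→2→4→7→10, push 3): res(7,10)=14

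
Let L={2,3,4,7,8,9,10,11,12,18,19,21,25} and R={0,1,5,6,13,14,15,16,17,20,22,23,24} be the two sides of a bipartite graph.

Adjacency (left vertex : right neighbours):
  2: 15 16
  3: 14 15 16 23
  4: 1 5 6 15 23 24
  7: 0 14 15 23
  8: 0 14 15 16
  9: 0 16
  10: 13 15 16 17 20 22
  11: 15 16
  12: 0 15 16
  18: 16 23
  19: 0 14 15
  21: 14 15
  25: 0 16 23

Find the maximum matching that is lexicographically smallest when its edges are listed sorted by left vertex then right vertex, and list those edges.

|M| = 7 (so the lex-smallest maximum matching has 7 edges)
process left vertices in ascending order; for each, take the smallest-labelled available neighbour that still permits 7 edges overall, or leave it unmatched if none does
lex-smallest matching: {2-15, 3-14, 4-1, 7-0, 8-16, 10-13, 18-23}

Lex-smallest maximum matching: {(2,15), (3,14), (4,1), (7,0), (8,16), (10,13), (18,23)}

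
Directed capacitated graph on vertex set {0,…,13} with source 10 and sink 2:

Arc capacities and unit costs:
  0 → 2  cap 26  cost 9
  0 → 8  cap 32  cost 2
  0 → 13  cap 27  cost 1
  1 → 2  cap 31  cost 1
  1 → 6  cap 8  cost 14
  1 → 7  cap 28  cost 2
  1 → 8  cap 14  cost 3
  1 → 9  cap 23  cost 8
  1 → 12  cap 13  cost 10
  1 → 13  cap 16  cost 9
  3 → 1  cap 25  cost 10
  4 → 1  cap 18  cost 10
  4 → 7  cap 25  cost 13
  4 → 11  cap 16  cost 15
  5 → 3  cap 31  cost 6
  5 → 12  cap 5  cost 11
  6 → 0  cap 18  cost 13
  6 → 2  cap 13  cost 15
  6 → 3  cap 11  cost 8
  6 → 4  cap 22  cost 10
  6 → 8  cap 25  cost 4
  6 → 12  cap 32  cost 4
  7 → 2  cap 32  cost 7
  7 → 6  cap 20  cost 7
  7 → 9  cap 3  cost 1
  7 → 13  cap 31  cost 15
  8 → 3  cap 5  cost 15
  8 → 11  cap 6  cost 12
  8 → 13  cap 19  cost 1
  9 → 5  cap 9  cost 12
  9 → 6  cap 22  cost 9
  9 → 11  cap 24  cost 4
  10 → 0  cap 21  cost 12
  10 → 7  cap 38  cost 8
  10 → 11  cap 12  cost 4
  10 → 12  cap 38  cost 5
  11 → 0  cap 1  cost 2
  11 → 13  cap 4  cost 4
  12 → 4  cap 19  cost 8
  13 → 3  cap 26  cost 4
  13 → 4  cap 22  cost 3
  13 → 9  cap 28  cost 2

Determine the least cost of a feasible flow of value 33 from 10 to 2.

shortest-cost path #1: 10→11→0→2 push 1 @ unit cost 15 (adds 15)
shortest-cost path #2: 10→7→2 push 32 @ unit cost 15 (adds 480)
total cost = 495

Minimum cost for 33 units: 495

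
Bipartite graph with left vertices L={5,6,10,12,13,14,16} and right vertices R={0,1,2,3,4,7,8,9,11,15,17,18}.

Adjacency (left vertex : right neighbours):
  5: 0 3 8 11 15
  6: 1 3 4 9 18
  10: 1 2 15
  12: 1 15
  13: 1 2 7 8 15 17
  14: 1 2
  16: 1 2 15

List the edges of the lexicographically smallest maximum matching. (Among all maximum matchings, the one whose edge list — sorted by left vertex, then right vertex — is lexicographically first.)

|M| = 6 (so the lex-smallest maximum matching has 6 edges)
process left vertices in ascending order; for each, take the smallest-labelled available neighbour that still permits 6 edges overall, or leave it unmatched if none does
lex-smallest matching: {5-0, 6-3, 10-1, 12-15, 13-7, 14-2}

Lex-smallest maximum matching: {(5,0), (6,3), (10,1), (12,15), (13,7), (14,2)}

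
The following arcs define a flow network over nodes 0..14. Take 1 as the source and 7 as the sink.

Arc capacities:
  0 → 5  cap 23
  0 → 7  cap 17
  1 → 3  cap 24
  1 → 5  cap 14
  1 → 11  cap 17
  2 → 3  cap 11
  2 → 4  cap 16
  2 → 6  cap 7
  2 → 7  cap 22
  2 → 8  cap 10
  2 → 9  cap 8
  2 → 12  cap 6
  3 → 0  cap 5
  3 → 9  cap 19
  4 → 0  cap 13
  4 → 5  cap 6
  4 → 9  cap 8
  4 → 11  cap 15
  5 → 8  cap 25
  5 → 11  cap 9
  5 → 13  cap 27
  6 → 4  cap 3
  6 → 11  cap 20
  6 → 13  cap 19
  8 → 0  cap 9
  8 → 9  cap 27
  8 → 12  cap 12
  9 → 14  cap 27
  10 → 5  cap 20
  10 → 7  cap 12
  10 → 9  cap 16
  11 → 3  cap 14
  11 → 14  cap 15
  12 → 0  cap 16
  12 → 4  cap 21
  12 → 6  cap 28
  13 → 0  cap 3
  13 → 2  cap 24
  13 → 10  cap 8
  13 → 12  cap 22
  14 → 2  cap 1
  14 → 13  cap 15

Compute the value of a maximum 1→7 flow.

Maximum flow value: 35

augment #1: 1→3→0→7 bottleneck 5, total now 5
augment #2: 1→5→8→0→7 bottleneck 9, total now 14
augment #3: 1→5→13→0→7 bottleneck 3, total now 17
augment #4: 1→5→13→2→7 bottleneck 2, total now 19
augment #5: 1→11→14→2→7 bottleneck 1, total now 20
augment #6: 1→11→14→13→2→7 bottleneck 14, total now 34
augment #7: 1→3→9→14→13→2→7 bottleneck 1, total now 35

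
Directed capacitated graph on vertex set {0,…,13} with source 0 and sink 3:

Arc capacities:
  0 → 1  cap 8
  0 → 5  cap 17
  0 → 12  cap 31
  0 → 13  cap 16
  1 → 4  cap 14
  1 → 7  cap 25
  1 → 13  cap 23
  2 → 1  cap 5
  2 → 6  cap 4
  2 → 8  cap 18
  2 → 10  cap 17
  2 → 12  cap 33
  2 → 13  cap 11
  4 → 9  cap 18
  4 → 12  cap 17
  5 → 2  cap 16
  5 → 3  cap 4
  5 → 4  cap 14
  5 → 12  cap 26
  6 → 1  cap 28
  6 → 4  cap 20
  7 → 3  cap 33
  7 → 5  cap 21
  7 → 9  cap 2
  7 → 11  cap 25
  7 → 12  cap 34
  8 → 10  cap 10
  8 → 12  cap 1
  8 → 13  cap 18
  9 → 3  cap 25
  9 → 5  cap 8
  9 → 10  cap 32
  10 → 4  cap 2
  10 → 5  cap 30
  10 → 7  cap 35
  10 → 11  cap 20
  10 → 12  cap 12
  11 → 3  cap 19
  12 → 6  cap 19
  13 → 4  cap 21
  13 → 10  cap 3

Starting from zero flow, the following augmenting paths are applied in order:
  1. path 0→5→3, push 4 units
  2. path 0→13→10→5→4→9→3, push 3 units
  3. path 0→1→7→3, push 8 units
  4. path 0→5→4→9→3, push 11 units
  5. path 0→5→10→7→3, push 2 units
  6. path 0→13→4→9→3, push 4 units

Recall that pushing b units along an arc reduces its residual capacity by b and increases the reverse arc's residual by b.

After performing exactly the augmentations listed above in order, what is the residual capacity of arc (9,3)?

Residual capacity of (9,3): 7

after path 1 (0→5→3, push 4): res(9,3)=25
after path 2 (0→13→10→5→4→9→3, push 3): res(9,3)=22
after path 3 (0→1→7→3, push 8): res(9,3)=22
after path 4 (0→5→4→9→3, push 11): res(9,3)=11
after path 5 (0→5→10→7→3, push 2): res(9,3)=11
after path 6 (0→13→4→9→3, push 4): res(9,3)=7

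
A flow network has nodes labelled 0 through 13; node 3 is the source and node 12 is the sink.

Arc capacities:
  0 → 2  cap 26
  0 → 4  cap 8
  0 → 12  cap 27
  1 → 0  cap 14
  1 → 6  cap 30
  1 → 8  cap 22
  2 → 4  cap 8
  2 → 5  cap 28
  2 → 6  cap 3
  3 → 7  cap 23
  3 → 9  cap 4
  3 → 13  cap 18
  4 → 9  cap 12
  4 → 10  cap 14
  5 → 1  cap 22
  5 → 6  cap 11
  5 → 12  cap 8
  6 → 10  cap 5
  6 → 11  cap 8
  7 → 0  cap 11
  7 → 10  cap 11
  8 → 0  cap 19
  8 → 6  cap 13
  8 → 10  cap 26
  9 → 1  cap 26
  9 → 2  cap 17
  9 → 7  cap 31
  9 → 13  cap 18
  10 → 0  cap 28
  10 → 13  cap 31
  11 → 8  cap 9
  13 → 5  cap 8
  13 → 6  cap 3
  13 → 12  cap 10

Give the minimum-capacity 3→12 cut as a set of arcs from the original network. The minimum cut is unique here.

augment #1: 3→13→12 push 10
augment #2: 3→7→0→12 push 11
augment #3: 3→13→5→12 push 8
augment #4: 3→7→10→0→12 push 11
augment #5: 3→9→1→0→12 push 4
max flow = 44; residual-reachable set from 3 gives S-side
cut edges (S→T): {(3,9), (3,13), (7,0), (7,10)} total cap 44

Min-cut arcs: {(3,9), (3,13), (7,0), (7,10)} (total capacity 44)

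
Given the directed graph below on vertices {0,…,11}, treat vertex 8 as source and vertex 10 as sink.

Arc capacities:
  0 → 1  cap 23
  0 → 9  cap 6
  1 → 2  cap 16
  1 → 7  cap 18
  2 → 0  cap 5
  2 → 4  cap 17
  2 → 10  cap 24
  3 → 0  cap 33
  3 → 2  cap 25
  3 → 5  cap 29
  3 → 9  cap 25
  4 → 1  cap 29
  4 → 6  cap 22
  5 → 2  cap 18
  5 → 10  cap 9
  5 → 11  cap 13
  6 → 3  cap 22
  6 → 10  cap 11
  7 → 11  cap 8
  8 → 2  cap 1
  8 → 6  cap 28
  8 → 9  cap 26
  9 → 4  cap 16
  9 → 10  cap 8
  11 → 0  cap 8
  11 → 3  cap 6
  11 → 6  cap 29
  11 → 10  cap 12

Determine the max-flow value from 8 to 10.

augment #1: 8→2→10 bottleneck 1, total now 1
augment #2: 8→6→10 bottleneck 11, total now 12
augment #3: 8→9→10 bottleneck 8, total now 20
augment #4: 8→6→3→2→10 bottleneck 17, total now 37
augment #5: 8→9→4→1→2→10 bottleneck 6, total now 43
augment #6: 8→9→4→1→7→11→10 bottleneck 8, total now 51
augment #7: 8→9→4→6→3→5→10 bottleneck 2, total now 53

Maximum flow value: 53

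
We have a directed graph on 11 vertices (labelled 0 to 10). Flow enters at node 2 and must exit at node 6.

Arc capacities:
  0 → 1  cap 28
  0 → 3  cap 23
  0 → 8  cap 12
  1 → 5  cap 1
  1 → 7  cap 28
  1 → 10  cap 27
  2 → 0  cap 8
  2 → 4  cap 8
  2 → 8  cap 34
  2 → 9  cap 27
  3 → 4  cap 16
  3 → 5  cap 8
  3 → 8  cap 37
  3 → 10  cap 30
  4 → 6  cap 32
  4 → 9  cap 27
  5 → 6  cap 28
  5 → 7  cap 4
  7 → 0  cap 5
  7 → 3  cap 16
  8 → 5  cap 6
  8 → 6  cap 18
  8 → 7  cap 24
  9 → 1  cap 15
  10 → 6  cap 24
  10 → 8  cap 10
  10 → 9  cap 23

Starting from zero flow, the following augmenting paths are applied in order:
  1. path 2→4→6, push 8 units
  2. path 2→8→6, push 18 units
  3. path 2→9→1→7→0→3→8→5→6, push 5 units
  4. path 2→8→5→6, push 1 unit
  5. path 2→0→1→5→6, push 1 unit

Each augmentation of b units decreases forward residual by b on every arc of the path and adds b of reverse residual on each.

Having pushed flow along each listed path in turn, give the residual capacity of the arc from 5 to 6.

Residual capacity of (5,6): 21

after path 1 (2→4→6, push 8): res(5,6)=28
after path 2 (2→8→6, push 18): res(5,6)=28
after path 3 (2→9→1→7→0→3→8→5→6, push 5): res(5,6)=23
after path 4 (2→8→5→6, push 1): res(5,6)=22
after path 5 (2→0→1→5→6, push 1): res(5,6)=21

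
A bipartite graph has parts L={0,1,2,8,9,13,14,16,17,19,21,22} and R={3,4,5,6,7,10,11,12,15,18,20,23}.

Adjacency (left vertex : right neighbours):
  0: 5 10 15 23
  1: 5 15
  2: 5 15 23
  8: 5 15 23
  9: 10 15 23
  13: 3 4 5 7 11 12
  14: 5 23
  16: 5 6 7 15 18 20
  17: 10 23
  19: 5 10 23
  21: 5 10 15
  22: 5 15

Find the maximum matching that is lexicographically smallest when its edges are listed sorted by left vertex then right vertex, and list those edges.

|M| = 6 (so the lex-smallest maximum matching has 6 edges)
process left vertices in ascending order; for each, take the smallest-labelled available neighbour that still permits 6 edges overall, or leave it unmatched if none does
lex-smallest matching: {0-5, 1-15, 2-23, 9-10, 13-3, 16-6}

Lex-smallest maximum matching: {(0,5), (1,15), (2,23), (9,10), (13,3), (16,6)}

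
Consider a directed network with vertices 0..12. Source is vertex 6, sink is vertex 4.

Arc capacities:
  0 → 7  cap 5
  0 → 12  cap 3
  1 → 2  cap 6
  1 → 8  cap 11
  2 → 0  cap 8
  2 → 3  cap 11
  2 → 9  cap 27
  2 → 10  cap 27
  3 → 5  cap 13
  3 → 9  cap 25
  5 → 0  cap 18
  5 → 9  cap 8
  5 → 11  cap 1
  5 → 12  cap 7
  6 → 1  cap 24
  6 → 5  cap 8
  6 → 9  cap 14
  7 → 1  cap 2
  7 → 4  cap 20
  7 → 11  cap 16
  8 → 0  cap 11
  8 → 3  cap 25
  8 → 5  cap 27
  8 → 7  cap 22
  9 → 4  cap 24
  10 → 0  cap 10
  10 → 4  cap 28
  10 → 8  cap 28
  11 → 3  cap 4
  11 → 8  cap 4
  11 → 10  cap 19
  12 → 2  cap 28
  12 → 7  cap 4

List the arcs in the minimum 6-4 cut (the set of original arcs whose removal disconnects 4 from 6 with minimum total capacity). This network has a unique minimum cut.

augment #1: 6→9→4 push 14
augment #2: 6→5→9→4 push 8
augment #3: 6→1→2→9→4 push 2
augment #4: 6→1→2→10→4 push 4
augment #5: 6→1→8→7→4 push 11
max flow = 39; residual-reachable set from 6 gives S-side
cut edges (S→T): {(1,2), (1,8), (6,5), (6,9)} total cap 39

Min-cut arcs: {(1,2), (1,8), (6,5), (6,9)} (total capacity 39)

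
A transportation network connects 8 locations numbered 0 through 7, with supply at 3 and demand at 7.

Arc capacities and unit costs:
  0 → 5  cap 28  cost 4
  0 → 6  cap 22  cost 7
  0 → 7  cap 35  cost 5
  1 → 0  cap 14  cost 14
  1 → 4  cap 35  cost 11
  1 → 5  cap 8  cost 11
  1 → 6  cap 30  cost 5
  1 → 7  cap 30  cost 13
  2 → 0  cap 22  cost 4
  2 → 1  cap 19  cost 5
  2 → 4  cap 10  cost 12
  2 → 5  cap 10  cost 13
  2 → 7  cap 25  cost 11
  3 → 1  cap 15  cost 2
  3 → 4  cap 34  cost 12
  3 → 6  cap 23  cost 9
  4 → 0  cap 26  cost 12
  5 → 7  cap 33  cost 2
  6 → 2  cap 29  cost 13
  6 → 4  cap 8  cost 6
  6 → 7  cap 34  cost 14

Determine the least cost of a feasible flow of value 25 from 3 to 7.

Minimum cost for 25 units: 455

shortest-cost path #1: 3→1→7 push 15 @ unit cost 15 (adds 225)
shortest-cost path #2: 3→6→7 push 10 @ unit cost 23 (adds 230)
total cost = 455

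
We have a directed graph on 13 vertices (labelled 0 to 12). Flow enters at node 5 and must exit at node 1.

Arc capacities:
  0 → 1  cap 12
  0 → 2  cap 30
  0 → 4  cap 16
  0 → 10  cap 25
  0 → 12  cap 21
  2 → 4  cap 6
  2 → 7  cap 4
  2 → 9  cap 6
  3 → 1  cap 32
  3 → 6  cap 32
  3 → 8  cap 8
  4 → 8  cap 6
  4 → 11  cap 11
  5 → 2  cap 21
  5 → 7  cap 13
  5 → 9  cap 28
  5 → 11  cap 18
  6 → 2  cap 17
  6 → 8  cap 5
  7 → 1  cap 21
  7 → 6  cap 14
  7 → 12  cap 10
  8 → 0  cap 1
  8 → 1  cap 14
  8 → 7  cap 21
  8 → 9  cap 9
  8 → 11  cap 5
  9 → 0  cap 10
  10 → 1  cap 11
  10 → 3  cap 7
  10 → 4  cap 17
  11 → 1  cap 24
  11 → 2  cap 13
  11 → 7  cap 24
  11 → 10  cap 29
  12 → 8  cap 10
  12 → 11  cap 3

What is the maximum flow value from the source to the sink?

Maximum flow value: 51

augment #1: 5→7→1 bottleneck 13, total now 13
augment #2: 5→11→1 bottleneck 18, total now 31
augment #3: 5→2→7→1 bottleneck 4, total now 35
augment #4: 5→9→0→1 bottleneck 10, total now 45
augment #5: 5→2→4→8→1 bottleneck 6, total now 51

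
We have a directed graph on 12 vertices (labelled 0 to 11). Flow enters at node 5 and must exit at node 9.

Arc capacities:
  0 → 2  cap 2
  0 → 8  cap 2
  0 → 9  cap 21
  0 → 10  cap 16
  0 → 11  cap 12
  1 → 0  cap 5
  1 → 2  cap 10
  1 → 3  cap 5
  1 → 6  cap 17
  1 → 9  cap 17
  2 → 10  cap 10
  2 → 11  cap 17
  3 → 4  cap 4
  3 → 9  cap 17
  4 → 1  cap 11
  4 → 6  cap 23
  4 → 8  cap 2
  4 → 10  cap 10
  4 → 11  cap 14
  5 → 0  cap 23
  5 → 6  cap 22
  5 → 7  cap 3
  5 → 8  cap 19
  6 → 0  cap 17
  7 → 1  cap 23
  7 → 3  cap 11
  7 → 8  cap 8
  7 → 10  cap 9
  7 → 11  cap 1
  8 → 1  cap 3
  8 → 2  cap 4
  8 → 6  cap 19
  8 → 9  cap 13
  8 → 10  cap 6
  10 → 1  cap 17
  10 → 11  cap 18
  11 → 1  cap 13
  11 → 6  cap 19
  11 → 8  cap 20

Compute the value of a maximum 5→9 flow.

augment #1: 5→0→9 bottleneck 21, total now 21
augment #2: 5→8→9 bottleneck 13, total now 34
augment #3: 5→7→1→9 bottleneck 3, total now 37
augment #4: 5→8→1→9 bottleneck 3, total now 40
augment #5: 5→0→10→1→9 bottleneck 2, total now 42
augment #6: 5→8→10→1→9 bottleneck 3, total now 45
augment #7: 5→6→0→10→1→9 bottleneck 6, total now 51
augment #8: 5→6→0→10→1→3→9 bottleneck 5, total now 56
augment #9: 5→6→0→10→1→7→3→9 bottleneck 1, total now 57
augment #10: 5→6→0→11→1→7→3→9 bottleneck 2, total now 59

Maximum flow value: 59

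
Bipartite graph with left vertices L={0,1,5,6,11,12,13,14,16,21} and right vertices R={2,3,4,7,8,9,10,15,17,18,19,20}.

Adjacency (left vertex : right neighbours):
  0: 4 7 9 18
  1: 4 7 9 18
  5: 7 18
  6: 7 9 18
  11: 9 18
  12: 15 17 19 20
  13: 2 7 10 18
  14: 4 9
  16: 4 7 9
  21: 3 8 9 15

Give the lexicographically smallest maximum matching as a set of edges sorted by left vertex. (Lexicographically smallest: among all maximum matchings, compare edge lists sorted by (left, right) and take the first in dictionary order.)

|M| = 7 (so the lex-smallest maximum matching has 7 edges)
process left vertices in ascending order; for each, take the smallest-labelled available neighbour that still permits 7 edges overall, or leave it unmatched if none does
lex-smallest matching: {0-4, 1-7, 5-18, 6-9, 12-15, 13-2, 21-3}

Lex-smallest maximum matching: {(0,4), (1,7), (5,18), (6,9), (12,15), (13,2), (21,3)}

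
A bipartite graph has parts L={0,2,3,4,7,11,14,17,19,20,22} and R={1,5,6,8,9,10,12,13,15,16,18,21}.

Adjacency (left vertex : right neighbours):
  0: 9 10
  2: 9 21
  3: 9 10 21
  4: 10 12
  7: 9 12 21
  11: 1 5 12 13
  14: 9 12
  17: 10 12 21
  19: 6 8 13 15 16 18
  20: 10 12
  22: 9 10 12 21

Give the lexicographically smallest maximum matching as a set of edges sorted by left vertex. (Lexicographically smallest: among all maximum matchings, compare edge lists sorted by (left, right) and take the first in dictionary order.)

|M| = 6 (so the lex-smallest maximum matching has 6 edges)
process left vertices in ascending order; for each, take the smallest-labelled available neighbour that still permits 6 edges overall, or leave it unmatched if none does
lex-smallest matching: {0-9, 2-21, 3-10, 4-12, 11-1, 19-6}

Lex-smallest maximum matching: {(0,9), (2,21), (3,10), (4,12), (11,1), (19,6)}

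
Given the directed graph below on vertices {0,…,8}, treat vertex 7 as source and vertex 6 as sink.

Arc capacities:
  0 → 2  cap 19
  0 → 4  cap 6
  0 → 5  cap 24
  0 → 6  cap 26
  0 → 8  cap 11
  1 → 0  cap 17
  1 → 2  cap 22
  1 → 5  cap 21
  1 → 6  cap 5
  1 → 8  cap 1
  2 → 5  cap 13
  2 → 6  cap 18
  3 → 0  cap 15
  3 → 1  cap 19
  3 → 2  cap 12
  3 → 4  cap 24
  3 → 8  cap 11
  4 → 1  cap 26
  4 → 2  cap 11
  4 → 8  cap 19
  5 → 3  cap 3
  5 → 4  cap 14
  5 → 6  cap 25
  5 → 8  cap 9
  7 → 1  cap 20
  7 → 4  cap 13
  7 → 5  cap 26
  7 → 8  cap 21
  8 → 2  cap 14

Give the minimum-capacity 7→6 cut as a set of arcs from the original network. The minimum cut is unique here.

augment #1: 7→1→6 push 5
augment #2: 7→5→6 push 25
augment #3: 7→1→0→6 push 15
augment #4: 7→4→2→6 push 11
augment #5: 7→8→2→6 push 7
augment #6: 7→4→1→0→6 push 2
augment #7: 7→5→3→0→6 push 1
augment #8: 7→8→2→5→3→0→6 push 2
max flow = 68; residual-reachable set from 7 gives S-side
cut edges (S→T): {(1,0), (1,6), (2,6), (5,3), (5,6)} total cap 68

Min-cut arcs: {(1,0), (1,6), (2,6), (5,3), (5,6)} (total capacity 68)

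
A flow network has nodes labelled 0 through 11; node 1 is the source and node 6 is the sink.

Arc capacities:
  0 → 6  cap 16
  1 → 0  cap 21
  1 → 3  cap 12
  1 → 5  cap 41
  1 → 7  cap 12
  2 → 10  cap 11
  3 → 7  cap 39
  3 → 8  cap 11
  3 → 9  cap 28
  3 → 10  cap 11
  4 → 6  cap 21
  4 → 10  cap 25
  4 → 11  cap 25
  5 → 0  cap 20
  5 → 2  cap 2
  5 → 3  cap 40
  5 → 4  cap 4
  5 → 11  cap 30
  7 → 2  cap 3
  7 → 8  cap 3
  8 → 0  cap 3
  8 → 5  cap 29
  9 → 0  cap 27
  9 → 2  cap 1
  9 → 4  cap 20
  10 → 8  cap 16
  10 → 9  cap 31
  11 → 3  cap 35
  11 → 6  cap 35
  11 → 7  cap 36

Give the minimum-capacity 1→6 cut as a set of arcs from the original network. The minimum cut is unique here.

Min-cut arcs: {(0,6), (5,4), (5,11), (9,4)} (total capacity 70)

augment #1: 1→0→6 push 16
augment #2: 1→5→4→6 push 4
augment #3: 1→5→11→6 push 30
augment #4: 1→3→9→4→6 push 12
augment #5: 1→5→3→9→4→6 push 5
augment #6: 1→5→3→9→4→11→6 push 2
augment #7: 1→7→2→10→9→4→11→6 push 1
max flow = 70; residual-reachable set from 1 gives S-side
cut edges (S→T): {(0,6), (5,4), (5,11), (9,4)} total cap 70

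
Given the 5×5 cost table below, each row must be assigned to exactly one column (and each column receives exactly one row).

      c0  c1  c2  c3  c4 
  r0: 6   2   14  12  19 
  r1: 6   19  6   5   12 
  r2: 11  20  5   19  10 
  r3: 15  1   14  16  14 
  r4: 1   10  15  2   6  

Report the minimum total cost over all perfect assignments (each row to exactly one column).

optimal assignment: row0→col0 (cost 6), row1→col3 (cost 5), row2→col2 (cost 5), row3→col1 (cost 1), row4→col4 (cost 6)
total = 6 + 5 + 5 + 1 + 6 = 23

Minimum assignment cost: 23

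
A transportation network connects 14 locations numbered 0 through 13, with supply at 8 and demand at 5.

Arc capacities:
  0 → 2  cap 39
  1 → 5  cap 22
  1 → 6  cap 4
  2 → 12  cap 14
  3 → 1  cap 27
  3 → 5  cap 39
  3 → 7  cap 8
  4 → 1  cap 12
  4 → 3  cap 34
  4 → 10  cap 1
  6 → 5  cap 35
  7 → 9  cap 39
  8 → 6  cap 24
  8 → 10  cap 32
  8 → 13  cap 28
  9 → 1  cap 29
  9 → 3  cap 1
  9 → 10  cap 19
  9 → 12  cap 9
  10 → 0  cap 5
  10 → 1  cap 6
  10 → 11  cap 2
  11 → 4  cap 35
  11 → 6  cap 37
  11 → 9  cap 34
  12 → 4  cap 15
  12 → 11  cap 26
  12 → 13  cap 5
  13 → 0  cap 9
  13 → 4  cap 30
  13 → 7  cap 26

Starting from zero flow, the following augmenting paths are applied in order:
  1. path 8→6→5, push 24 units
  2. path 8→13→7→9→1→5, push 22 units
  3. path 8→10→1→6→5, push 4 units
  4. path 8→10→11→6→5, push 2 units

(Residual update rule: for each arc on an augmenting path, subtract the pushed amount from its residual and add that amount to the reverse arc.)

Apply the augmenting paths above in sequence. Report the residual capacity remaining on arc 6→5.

after path 1 (8→6→5, push 24): res(6,5)=11
after path 2 (8→13→7→9→1→5, push 22): res(6,5)=11
after path 3 (8→10→1→6→5, push 4): res(6,5)=7
after path 4 (8→10→11→6→5, push 2): res(6,5)=5

Residual capacity of (6,5): 5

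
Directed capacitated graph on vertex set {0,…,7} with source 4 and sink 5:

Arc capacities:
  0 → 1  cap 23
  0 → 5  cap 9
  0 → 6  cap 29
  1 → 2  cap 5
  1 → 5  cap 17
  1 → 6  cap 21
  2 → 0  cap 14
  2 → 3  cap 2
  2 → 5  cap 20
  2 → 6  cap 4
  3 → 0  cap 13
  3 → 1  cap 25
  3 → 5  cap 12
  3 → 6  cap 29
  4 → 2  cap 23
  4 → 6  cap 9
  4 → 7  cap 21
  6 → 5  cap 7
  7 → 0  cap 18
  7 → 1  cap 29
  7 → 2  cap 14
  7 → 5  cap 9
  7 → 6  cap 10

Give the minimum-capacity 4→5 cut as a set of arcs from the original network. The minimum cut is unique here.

Min-cut arcs: {(4,2), (4,7), (6,5)} (total capacity 51)

augment #1: 4→2→5 push 20
augment #2: 4→6→5 push 7
augment #3: 4→7→5 push 9
augment #4: 4→2→0→5 push 3
augment #5: 4→7→0→5 push 6
augment #6: 4→7→1→5 push 6
max flow = 51; residual-reachable set from 4 gives S-side
cut edges (S→T): {(4,2), (4,7), (6,5)} total cap 51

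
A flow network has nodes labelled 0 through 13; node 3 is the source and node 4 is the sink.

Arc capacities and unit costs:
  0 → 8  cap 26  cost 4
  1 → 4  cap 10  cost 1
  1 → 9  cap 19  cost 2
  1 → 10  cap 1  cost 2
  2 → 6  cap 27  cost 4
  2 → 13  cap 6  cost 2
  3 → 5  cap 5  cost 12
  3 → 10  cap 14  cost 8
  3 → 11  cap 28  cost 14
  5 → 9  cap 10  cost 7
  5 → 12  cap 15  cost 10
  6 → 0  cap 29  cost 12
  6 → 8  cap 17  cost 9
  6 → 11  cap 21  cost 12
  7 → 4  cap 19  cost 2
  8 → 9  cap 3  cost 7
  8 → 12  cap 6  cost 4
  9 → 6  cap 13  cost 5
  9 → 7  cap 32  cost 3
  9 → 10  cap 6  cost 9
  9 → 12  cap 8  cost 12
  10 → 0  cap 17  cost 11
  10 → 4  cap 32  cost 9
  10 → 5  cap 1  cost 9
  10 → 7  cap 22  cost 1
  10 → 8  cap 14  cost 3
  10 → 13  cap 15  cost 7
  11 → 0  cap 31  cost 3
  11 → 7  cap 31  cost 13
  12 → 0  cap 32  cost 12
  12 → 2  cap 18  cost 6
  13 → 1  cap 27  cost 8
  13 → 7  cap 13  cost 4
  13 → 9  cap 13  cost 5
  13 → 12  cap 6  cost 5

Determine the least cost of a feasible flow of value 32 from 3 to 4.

Minimum cost for 32 units: 729

shortest-cost path #1: 3→10→7→4 push 14 @ unit cost 11 (adds 154)
shortest-cost path #2: 3→5→9→7→4 push 5 @ unit cost 24 (adds 120)
shortest-cost path #3: 3→11→7→10→4 push 13 @ unit cost 35 (adds 455)
total cost = 729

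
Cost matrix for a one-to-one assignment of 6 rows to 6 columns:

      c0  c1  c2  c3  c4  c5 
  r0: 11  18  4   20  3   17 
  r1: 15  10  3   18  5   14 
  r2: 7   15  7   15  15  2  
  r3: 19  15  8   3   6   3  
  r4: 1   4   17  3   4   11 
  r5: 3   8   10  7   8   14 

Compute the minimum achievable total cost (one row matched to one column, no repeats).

Minimum assignment cost: 18

optimal assignment: row0→col4 (cost 3), row1→col2 (cost 3), row2→col5 (cost 2), row3→col3 (cost 3), row4→col1 (cost 4), row5→col0 (cost 3)
total = 3 + 3 + 2 + 3 + 4 + 3 = 18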